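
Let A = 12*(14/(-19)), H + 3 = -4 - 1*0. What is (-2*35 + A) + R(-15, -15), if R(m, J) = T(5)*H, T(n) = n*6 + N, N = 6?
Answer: -6286/19 ≈ -330.84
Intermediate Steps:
H = -7 (H = -3 + (-4 - 1*0) = -3 + (-4 + 0) = -3 - 4 = -7)
A = -168/19 (A = 12*(14*(-1/19)) = 12*(-14/19) = -168/19 ≈ -8.8421)
T(n) = 6 + 6*n (T(n) = n*6 + 6 = 6*n + 6 = 6 + 6*n)
R(m, J) = -252 (R(m, J) = (6 + 6*5)*(-7) = (6 + 30)*(-7) = 36*(-7) = -252)
(-2*35 + A) + R(-15, -15) = (-2*35 - 168/19) - 252 = (-70 - 168/19) - 252 = -1498/19 - 252 = -6286/19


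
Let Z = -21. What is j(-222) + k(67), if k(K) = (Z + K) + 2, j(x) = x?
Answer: -174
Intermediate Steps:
k(K) = -19 + K (k(K) = (-21 + K) + 2 = -19 + K)
j(-222) + k(67) = -222 + (-19 + 67) = -222 + 48 = -174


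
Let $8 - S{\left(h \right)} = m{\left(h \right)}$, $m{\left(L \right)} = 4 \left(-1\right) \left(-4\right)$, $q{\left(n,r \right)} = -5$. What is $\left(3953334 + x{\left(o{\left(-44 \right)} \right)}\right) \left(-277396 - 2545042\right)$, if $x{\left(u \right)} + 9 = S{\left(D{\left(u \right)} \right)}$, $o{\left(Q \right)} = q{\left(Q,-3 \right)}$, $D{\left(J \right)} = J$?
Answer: $-11157992126846$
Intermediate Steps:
$m{\left(L \right)} = 16$ ($m{\left(L \right)} = \left(-4\right) \left(-4\right) = 16$)
$S{\left(h \right)} = -8$ ($S{\left(h \right)} = 8 - 16 = -8$)
$o{\left(Q \right)} = -5$
$x{\left(u \right)} = -17$ ($x{\left(u \right)} = -9 - 8 = -17$)
$\left(3953334 + x{\left(o{\left(-44 \right)} \right)}\right) \left(-277396 - 2545042\right) = \left(3953334 - 17\right) \left(-277396 - 2545042\right) = 3953317 \left(-2822438\right) = -11157992126846$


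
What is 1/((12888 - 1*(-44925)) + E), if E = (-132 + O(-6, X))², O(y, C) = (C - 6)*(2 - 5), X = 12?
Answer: 1/80313 ≈ 1.2451e-5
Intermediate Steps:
O(y, C) = 18 - 3*C (O(y, C) = (-6 + C)*(-3) = 18 - 3*C)
E = 22500 (E = (-132 + (18 - 3*12))² = (-132 + (18 - 36))² = (-132 - 18)² = (-150)² = 22500)
1/((12888 - 1*(-44925)) + E) = 1/((12888 - 1*(-44925)) + 22500) = 1/((12888 + 44925) + 22500) = 1/(57813 + 22500) = 1/80313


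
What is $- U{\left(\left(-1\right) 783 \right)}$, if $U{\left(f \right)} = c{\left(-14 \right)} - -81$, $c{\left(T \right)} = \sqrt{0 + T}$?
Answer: $-81 - i \sqrt{14} \approx -81.0 - 3.7417 i$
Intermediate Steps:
$c{\left(T \right)} = \sqrt{T}$
$U{\left(f \right)} = 81 + i \sqrt{14}$ ($U{\left(f \right)} = \sqrt{-14} - -81 = i \sqrt{14} + 81 = 81 + i \sqrt{14}$)
$- U{\left(\left(-1\right) 783 \right)} = - (81 + i \sqrt{14}) = -81 - i \sqrt{14}$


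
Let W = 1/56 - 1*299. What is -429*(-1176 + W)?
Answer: 35434971/56 ≈ 6.3277e+5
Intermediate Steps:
W = -16743/56 (W = 1/56 - 299 = -16743/56 ≈ -298.98)
-429*(-1176 + W) = -429*(-1176 - 16743/56) = -429*(-82599/56) = 35434971/56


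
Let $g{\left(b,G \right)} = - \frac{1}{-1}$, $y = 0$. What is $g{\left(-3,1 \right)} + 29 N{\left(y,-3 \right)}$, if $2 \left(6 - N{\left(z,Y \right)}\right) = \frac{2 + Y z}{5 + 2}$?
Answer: $\frac{1196}{7} \approx 170.86$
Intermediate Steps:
$N{\left(z,Y \right)} = \frac{41}{7} - \frac{Y z}{14}$ ($N{\left(z,Y \right)} = 6 - \frac{\left(2 + Y z\right) \frac{1}{5 + 2}}{2} = 6 - \frac{\left(2 + Y z\right) \frac{1}{7}}{2} = 6 - \frac{\frac{2}{7} + \frac{Y z}{7}}{2} = 6 - \left(\frac{1}{7} + \frac{Y z}{14}\right) = \frac{41}{7} - \frac{Y z}{14}$)
$g{\left(b,G \right)} = 1$ ($g{\left(b,G \right)} = \left(-1\right) \left(-1\right) = 1$)
$g{\left(-3,1 \right)} + 29 N{\left(y,-3 \right)} = 1 + 29 \left(\frac{41}{7} - \left(- \frac{3}{14}\right) 0\right) = 1 + 29 \left(\frac{41}{7} + 0\right) = 1 + 29 \cdot \frac{41}{7} = 1 + \frac{1189}{7} = \frac{1196}{7}$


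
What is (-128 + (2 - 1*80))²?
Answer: 42436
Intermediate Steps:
(-128 + (2 - 1*80))² = (-128 + (2 - 80))² = (-128 - 78)² = (-206)² = 42436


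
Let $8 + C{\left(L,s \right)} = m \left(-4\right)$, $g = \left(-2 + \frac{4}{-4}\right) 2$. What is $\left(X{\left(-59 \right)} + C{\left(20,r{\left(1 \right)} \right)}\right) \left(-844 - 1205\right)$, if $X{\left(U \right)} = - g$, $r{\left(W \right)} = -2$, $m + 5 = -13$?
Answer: $-143430$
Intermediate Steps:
$m = -18$ ($m = -5 - 13 = -18$)
$g = -6$ ($g = \left(-2 + 4 \left(- \frac{1}{4}\right)\right) 2 = \left(-2 - 1\right) 2 = \left(-3\right) 2 = -6$)
$X{\left(U \right)} = 6$ ($X{\left(U \right)} = \left(-1\right) \left(-6\right) = 6$)
$C{\left(L,s \right)} = 64$ ($C{\left(L,s \right)} = -8 - -72 = -8 + 72 = 64$)
$\left(X{\left(-59 \right)} + C{\left(20,r{\left(1 \right)} \right)}\right) \left(-844 - 1205\right) = \left(6 + 64\right) \left(-844 - 1205\right) = 70 \left(-2049\right) = -143430$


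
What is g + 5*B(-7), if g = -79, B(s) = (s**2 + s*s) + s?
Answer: 376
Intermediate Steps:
B(s) = s + 2*s**2 (B(s) = (s**2 + s**2) + s = 2*s**2 + s = s + 2*s**2)
g + 5*B(-7) = -79 + 5*(-7*(1 + 2*(-7))) = -79 + 5*(-7*(1 - 14)) = -79 + 5*(-7*(-13)) = -79 + 5*91 = -79 + 455 = 376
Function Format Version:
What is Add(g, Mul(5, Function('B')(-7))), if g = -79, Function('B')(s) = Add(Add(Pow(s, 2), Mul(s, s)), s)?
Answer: 376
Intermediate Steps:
Function('B')(s) = Add(s, Mul(2, Pow(s, 2))) (Function('B')(s) = Add(Add(Pow(s, 2), Pow(s, 2)), s) = Add(Mul(2, Pow(s, 2)), s) = Add(s, Mul(2, Pow(s, 2))))
Add(g, Mul(5, Function('B')(-7))) = Add(-79, Mul(5, Mul(-7, Add(1, Mul(2, -7))))) = Add(-79, Mul(5, Mul(-7, Add(1, -14)))) = Add(-79, Mul(5, Mul(-7, -13))) = Add(-79, Mul(5, 91)) = Add(-79, 455) = 376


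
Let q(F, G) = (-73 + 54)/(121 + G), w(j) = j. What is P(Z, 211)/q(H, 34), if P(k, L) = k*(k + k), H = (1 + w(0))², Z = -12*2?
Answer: -178560/19 ≈ -9397.9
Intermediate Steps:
Z = -24
H = 1 (H = (1 + 0)² = 1² = 1)
P(k, L) = 2*k² (P(k, L) = k*(2*k) = 2*k²)
q(F, G) = -19/(121 + G)
P(Z, 211)/q(H, 34) = (2*(-24)²)/((-19/(121 + 34))) = (2*576)/((-19/155)) = 1152/((-19*1/155)) = 1152/(-19/155) = 1152*(-155/19) = -178560/19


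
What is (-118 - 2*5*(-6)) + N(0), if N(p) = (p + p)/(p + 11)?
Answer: -58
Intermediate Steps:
N(p) = 2*p/(11 + p) (N(p) = (2*p)/(11 + p) = 2*p/(11 + p))
(-118 - 2*5*(-6)) + N(0) = (-118 - 2*5*(-6)) + 2*0/(11 + 0) = (-118 - 10*(-6)) + 2*0/11 = (-118 + 60) + 2*0*(1/11) = -58 + 0 = -58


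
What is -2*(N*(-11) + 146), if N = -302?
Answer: -6936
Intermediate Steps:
-2*(N*(-11) + 146) = -2*(-302*(-11) + 146) = -2*(3322 + 146) = -2*3468 = -6936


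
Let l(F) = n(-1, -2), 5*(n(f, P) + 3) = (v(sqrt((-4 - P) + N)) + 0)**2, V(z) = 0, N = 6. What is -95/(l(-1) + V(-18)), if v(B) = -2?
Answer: 475/11 ≈ 43.182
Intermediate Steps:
n(f, P) = -11/5 (n(f, P) = -3 + (-2 + 0)**2/5 = -3 + (1/5)*(-2)**2 = -3 + (1/5)*4 = -3 + 4/5 = -11/5)
l(F) = -11/5
-95/(l(-1) + V(-18)) = -95/(-11/5 + 0) = -95/(-11/5) = -5/11*(-95) = 475/11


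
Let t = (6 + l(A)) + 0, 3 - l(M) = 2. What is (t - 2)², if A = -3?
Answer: 25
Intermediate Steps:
l(M) = 1 (l(M) = 3 - 1*2 = 3 - 2 = 1)
t = 7 (t = (6 + 1) + 0 = 7 + 0 = 7)
(t - 2)² = (7 - 2)² = 5² = 25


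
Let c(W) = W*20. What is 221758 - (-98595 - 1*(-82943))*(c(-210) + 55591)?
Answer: 804593690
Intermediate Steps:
c(W) = 20*W
221758 - (-98595 - 1*(-82943))*(c(-210) + 55591) = 221758 - (-98595 - 1*(-82943))*(20*(-210) + 55591) = 221758 - (-98595 + 82943)*(-4200 + 55591) = 221758 - (-15652)*51391 = 221758 - 1*(-804371932) = 221758 + 804371932 = 804593690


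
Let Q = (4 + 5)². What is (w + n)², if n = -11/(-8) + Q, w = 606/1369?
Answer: 822683466361/119946304 ≈ 6858.8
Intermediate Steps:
w = 606/1369 (w = 606*(1/1369) = 606/1369 ≈ 0.44266)
Q = 81 (Q = 9² = 81)
n = 659/8 (n = -11/(-8) + 81 = -⅛*(-11) + 81 = 11/8 + 81 = 659/8 ≈ 82.375)
(w + n)² = (606/1369 + 659/8)² = (907019/10952)² = 822683466361/119946304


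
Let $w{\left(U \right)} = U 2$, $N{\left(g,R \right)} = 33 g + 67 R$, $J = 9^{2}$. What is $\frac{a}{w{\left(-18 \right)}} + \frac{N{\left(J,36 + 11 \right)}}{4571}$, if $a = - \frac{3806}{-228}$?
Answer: $\frac{15194875}{18759384} \approx 0.80999$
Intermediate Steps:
$J = 81$
$w{\left(U \right)} = 2 U$
$a = \frac{1903}{114}$ ($a = \left(-3806\right) \left(- \frac{1}{228}\right) = \frac{1903}{114} \approx 16.693$)
$\frac{a}{w{\left(-18 \right)}} + \frac{N{\left(J,36 + 11 \right)}}{4571} = \frac{1903}{114 \cdot 2 \left(-18\right)} + \frac{33 \cdot 81 + 67 \left(36 + 11\right)}{4571} = \frac{1903}{114 \left(-36\right)} + \left(2673 + 67 \cdot 47\right) \frac{1}{4571} = \frac{1903}{114} \left(- \frac{1}{36}\right) + \left(2673 + 3149\right) \frac{1}{4571} = - \frac{1903}{4104} + 5822 \cdot \frac{1}{4571} = - \frac{1903}{4104} + \frac{5822}{4571} = \frac{15194875}{18759384}$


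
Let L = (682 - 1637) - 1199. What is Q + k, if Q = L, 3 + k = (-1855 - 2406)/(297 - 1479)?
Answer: -2545313/1182 ≈ -2153.4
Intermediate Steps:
L = -2154 (L = -955 - 1199 = -2154)
k = 715/1182 (k = -3 + (-1855 - 2406)/(297 - 1479) = -3 - 4261/(-1182) = -3 - 4261*(-1/1182) = -3 + 4261/1182 = 715/1182 ≈ 0.60491)
Q = -2154
Q + k = -2154 + 715/1182 = -2545313/1182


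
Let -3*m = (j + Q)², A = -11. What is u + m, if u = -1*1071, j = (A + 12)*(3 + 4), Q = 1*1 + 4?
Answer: -1119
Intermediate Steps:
Q = 5 (Q = 1 + 4 = 5)
j = 7 (j = (-11 + 12)*(3 + 4) = 1*7 = 7)
m = -48 (m = -(7 + 5)²/3 = -⅓*12² = -⅓*144 = -48)
u = -1071
u + m = -1071 - 48 = -1119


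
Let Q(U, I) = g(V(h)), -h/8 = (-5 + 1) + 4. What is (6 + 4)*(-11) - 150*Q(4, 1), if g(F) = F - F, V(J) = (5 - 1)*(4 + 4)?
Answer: -110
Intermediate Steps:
h = 0 (h = -8*((-5 + 1) + 4) = -8*(-4 + 4) = -8*0 = 0)
V(J) = 32 (V(J) = 4*8 = 32)
g(F) = 0
Q(U, I) = 0
(6 + 4)*(-11) - 150*Q(4, 1) = (6 + 4)*(-11) - 150*0 = 10*(-11) + 0 = -110 + 0 = -110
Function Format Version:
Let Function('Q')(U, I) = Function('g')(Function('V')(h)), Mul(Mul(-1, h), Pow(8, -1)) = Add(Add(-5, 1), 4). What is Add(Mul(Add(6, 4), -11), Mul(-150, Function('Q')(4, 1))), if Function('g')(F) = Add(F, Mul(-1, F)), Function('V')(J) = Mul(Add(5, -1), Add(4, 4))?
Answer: -110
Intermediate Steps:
h = 0 (h = Mul(-8, Add(Add(-5, 1), 4)) = Mul(-8, Add(-4, 4)) = Mul(-8, 0) = 0)
Function('V')(J) = 32 (Function('V')(J) = Mul(4, 8) = 32)
Function('g')(F) = 0
Function('Q')(U, I) = 0
Add(Mul(Add(6, 4), -11), Mul(-150, Function('Q')(4, 1))) = Add(Mul(Add(6, 4), -11), Mul(-150, 0)) = Add(Mul(10, -11), 0) = Add(-110, 0) = -110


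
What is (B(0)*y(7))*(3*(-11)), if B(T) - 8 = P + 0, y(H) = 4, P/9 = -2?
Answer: 1320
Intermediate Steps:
P = -18 (P = 9*(-2) = -18)
B(T) = -10 (B(T) = 8 + (-18 + 0) = 8 - 18 = -10)
(B(0)*y(7))*(3*(-11)) = (-10*4)*(3*(-11)) = -40*(-33) = 1320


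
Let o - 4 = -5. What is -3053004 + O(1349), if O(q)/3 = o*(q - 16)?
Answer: -3057003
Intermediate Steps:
o = -1 (o = 4 - 5 = -1)
O(q) = 48 - 3*q (O(q) = 3*(-(q - 16)) = 3*(-(-16 + q)) = 3*(16 - q) = 48 - 3*q)
-3053004 + O(1349) = -3053004 + (48 - 3*1349) = -3053004 + (48 - 4047) = -3053004 - 3999 = -3057003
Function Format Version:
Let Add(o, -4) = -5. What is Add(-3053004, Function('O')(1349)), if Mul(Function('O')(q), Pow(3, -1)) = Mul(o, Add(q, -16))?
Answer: -3057003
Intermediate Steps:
o = -1 (o = Add(4, -5) = -1)
Function('O')(q) = Add(48, Mul(-3, q)) (Function('O')(q) = Mul(3, Mul(-1, Add(q, -16))) = Mul(3, Mul(-1, Add(-16, q))) = Mul(3, Add(16, Mul(-1, q))) = Add(48, Mul(-3, q)))
Add(-3053004, Function('O')(1349)) = Add(-3053004, Add(48, Mul(-3, 1349))) = Add(-3053004, Add(48, -4047)) = Add(-3053004, -3999) = -3057003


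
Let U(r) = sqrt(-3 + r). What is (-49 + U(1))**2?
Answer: (49 - I*sqrt(2))**2 ≈ 2399.0 - 138.59*I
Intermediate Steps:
(-49 + U(1))**2 = (-49 + sqrt(-3 + 1))**2 = (-49 + sqrt(-2))**2 = (-49 + I*sqrt(2))**2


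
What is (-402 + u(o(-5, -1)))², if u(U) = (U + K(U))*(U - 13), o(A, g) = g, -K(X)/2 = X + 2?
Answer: 129600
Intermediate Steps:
K(X) = -4 - 2*X (K(X) = -2*(X + 2) = -2*(2 + X) = -4 - 2*X)
u(U) = (-13 + U)*(-4 - U) (u(U) = (U + (-4 - 2*U))*(U - 13) = (-4 - U)*(-13 + U) = (-13 + U)*(-4 - U))
(-402 + u(o(-5, -1)))² = (-402 + (52 - 1*(-1)² + 9*(-1)))² = (-402 + (52 - 1*1 - 9))² = (-402 + (52 - 1 - 9))² = (-402 + 42)² = (-360)² = 129600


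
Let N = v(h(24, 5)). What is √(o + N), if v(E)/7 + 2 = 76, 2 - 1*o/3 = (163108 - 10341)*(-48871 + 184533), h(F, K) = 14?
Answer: I*√62174029738 ≈ 2.4935e+5*I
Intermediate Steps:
o = -62174030256 (o = 6 - 3*(163108 - 10341)*(-48871 + 184533) = 6 - 458301*135662 = 6 - 3*20724676754 = 6 - 62174030262 = -62174030256)
v(E) = 518 (v(E) = -14 + 7*76 = -14 + 532 = 518)
N = 518
√(o + N) = √(-62174030256 + 518) = √(-62174029738) = I*√62174029738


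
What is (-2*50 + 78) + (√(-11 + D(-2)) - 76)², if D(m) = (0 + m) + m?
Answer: 5739 - 152*I*√15 ≈ 5739.0 - 588.69*I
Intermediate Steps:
D(m) = 2*m (D(m) = m + m = 2*m)
(-2*50 + 78) + (√(-11 + D(-2)) - 76)² = (-2*50 + 78) + (√(-11 + 2*(-2)) - 76)² = (-100 + 78) + (√(-11 - 4) - 76)² = -22 + (√(-15) - 76)² = -22 + (I*√15 - 76)² = -22 + (-76 + I*√15)²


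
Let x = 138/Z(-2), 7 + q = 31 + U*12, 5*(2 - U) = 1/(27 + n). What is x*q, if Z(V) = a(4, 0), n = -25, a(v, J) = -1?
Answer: -32292/5 ≈ -6458.4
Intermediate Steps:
Z(V) = -1
U = 19/10 (U = 2 - 1/(5*(27 - 25)) = 2 - ⅕/2 = 2 - ⅕*½ = 2 - ⅒ = 19/10 ≈ 1.9000)
q = 234/5 (q = -7 + (31 + (19/10)*12) = -7 + (31 + 114/5) = -7 + 269/5 = 234/5 ≈ 46.800)
x = -138 (x = 138/(-1) = 138*(-1) = -138)
x*q = -138*234/5 = -32292/5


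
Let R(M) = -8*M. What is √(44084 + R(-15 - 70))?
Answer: 38*√31 ≈ 211.57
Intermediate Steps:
√(44084 + R(-15 - 70)) = √(44084 - 8*(-15 - 70)) = √(44084 - 8*(-85)) = √(44084 + 680) = √44764 = 38*√31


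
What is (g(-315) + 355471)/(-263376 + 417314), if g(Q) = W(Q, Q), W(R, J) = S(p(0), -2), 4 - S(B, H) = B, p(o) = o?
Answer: 355475/153938 ≈ 2.3092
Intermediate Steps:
S(B, H) = 4 - B
W(R, J) = 4 (W(R, J) = 4 - 1*0 = 4 + 0 = 4)
g(Q) = 4
(g(-315) + 355471)/(-263376 + 417314) = (4 + 355471)/(-263376 + 417314) = 355475/153938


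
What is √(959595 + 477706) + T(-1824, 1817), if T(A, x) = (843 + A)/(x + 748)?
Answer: -109/285 + √1437301 ≈ 1198.5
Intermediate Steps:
T(A, x) = (843 + A)/(748 + x)
√(959595 + 477706) + T(-1824, 1817) = √(959595 + 477706) + (843 - 1824)/(748 + 1817) = √1437301 - 981/2565 = √1437301 + (1/2565)*(-981) = √1437301 - 109/285 = -109/285 + √1437301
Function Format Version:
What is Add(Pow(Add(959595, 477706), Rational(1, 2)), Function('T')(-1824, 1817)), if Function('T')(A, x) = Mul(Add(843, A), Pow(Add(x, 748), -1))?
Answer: Add(Rational(-109, 285), Pow(1437301, Rational(1, 2))) ≈ 1198.5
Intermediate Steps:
Function('T')(A, x) = Mul(Pow(Add(748, x), -1), Add(843, A)) (Function('T')(A, x) = Mul(Add(843, A), Pow(Add(748, x), -1)) = Mul(Pow(Add(748, x), -1), Add(843, A)))
Add(Pow(Add(959595, 477706), Rational(1, 2)), Function('T')(-1824, 1817)) = Add(Pow(Add(959595, 477706), Rational(1, 2)), Mul(Pow(Add(748, 1817), -1), Add(843, -1824))) = Add(Pow(1437301, Rational(1, 2)), Mul(Pow(2565, -1), -981)) = Add(Pow(1437301, Rational(1, 2)), Mul(Rational(1, 2565), -981)) = Add(Pow(1437301, Rational(1, 2)), Rational(-109, 285)) = Add(Rational(-109, 285), Pow(1437301, Rational(1, 2)))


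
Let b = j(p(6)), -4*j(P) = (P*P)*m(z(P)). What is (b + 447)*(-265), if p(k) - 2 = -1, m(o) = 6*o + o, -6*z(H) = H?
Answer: -2844775/24 ≈ -1.1853e+5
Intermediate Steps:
z(H) = -H/6
m(o) = 7*o
p(k) = 1 (p(k) = 2 - 1 = 1)
j(P) = 7*P³/24 (j(P) = -P*P*7*(-P/6)/4 = -P²*(-7*P/6)/4 = -(-7)*P³/24 = 7*P³/24)
b = 7/24 (b = (7/24)*1³ = (7/24)*1 = 7/24 ≈ 0.29167)
(b + 447)*(-265) = (7/24 + 447)*(-265) = (10735/24)*(-265) = -2844775/24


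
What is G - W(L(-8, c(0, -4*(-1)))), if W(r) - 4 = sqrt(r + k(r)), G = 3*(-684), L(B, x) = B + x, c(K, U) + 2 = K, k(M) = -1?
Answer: -2056 - I*sqrt(11) ≈ -2056.0 - 3.3166*I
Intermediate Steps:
c(K, U) = -2 + K
G = -2052
W(r) = 4 + sqrt(-1 + r) (W(r) = 4 + sqrt(r - 1) = 4 + sqrt(-1 + r))
G - W(L(-8, c(0, -4*(-1)))) = -2052 - (4 + sqrt(-1 + (-8 + (-2 + 0)))) = -2052 - (4 + sqrt(-1 + (-8 - 2))) = -2052 - (4 + sqrt(-1 - 10)) = -2052 - (4 + sqrt(-11)) = -2052 - (4 + I*sqrt(11)) = -2052 + (-4 - I*sqrt(11)) = -2056 - I*sqrt(11)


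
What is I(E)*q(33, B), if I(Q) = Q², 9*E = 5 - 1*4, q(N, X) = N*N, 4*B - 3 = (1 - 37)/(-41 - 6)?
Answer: 121/9 ≈ 13.444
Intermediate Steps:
B = 177/188 (B = ¾ + ((1 - 37)/(-41 - 6))/4 = ¾ + (-36/(-47))/4 = ¾ + (-36*(-1/47))/4 = ¾ + (¼)*(36/47) = ¾ + 9/47 = 177/188 ≈ 0.94149)
q(N, X) = N²
E = ⅑ (E = (5 - 1*4)/9 = (5 - 4)/9 = (⅑)*1 = ⅑ ≈ 0.11111)
I(E)*q(33, B) = (⅑)²*33² = (1/81)*1089 = 121/9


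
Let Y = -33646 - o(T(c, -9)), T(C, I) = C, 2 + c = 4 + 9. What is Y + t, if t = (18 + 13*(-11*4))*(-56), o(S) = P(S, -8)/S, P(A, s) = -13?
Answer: -28829/11 ≈ -2620.8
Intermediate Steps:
c = 11 (c = -2 + (4 + 9) = -2 + 13 = 11)
o(S) = -13/S
t = 31024 (t = (18 + 13*(-44))*(-56) = (18 - 572)*(-56) = -554*(-56) = 31024)
Y = -370093/11 (Y = -33646 - (-13)/11 = -33646 - 1*(-13/11) = -33646 + 13/11 = -370093/11 ≈ -33645.)
Y + t = -370093/11 + 31024 = -28829/11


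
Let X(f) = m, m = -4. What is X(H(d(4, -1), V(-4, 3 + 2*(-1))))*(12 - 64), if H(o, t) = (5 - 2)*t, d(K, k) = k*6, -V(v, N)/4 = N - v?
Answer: 208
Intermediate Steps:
V(v, N) = -4*N + 4*v (V(v, N) = -4*(N - v) = -4*N + 4*v)
d(K, k) = 6*k
H(o, t) = 3*t
X(f) = -4
X(H(d(4, -1), V(-4, 3 + 2*(-1))))*(12 - 64) = -4*(12 - 64) = -4*(-52) = 208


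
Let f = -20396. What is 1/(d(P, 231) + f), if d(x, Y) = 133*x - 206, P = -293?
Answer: -1/59571 ≈ -1.6787e-5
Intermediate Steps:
d(x, Y) = -206 + 133*x
1/(d(P, 231) + f) = 1/((-206 + 133*(-293)) - 20396) = 1/((-206 - 38969) - 20396) = 1/(-39175 - 20396) = 1/(-59571) = -1/59571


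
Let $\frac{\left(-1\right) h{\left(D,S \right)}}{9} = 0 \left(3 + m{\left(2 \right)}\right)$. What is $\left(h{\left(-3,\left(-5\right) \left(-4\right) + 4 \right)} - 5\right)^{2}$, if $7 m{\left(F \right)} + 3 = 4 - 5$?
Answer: $25$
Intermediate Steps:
$m{\left(F \right)} = - \frac{4}{7}$ ($m{\left(F \right)} = - \frac{3}{7} + \frac{4 - 5}{7} = - \frac{3}{7} + \frac{1}{7} \left(-1\right) = - \frac{3}{7} - \frac{1}{7} = - \frac{4}{7}$)
$h{\left(D,S \right)} = 0$ ($h{\left(D,S \right)} = - 9 \cdot 0 \left(3 - \frac{4}{7}\right) = - 9 \cdot 0 \cdot \frac{17}{7} = \left(-9\right) 0 = 0$)
$\left(h{\left(-3,\left(-5\right) \left(-4\right) + 4 \right)} - 5\right)^{2} = \left(0 - 5\right)^{2} = \left(-5\right)^{2} = 25$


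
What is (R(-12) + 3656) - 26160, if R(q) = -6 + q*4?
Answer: -22558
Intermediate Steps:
R(q) = -6 + 4*q
(R(-12) + 3656) - 26160 = ((-6 + 4*(-12)) + 3656) - 26160 = ((-6 - 48) + 3656) - 26160 = (-54 + 3656) - 26160 = 3602 - 26160 = -22558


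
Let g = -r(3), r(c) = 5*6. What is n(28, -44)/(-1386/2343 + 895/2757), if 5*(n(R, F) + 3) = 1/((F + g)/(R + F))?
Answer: 107073609/9666065 ≈ 11.077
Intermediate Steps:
r(c) = 30
g = -30 (g = -1*30 = -30)
n(R, F) = -3 + (F + R)/(5*(-30 + F)) (n(R, F) = -3 + 1/(5*(((F - 30)/(R + F)))) = -3 + 1/(5*(((-30 + F)/(F + R)))) = -3 + ((F + R)/(-30 + F))/5 = -3 + (F + R)/(5*(-30 + F)))
n(28, -44)/(-1386/2343 + 895/2757) = ((450 + 28 - 14*(-44))/(5*(-30 - 44)))/(-1386/2343 + 895/2757) = ((⅕)*(450 + 28 + 616)/(-74))/(-1386*1/2343 + 895*(1/2757)) = ((⅕)*(-1/74)*1094)/(-42/71 + 895/2757) = -547/(185*(-52249/195747)) = -547/185*(-195747/52249) = 107073609/9666065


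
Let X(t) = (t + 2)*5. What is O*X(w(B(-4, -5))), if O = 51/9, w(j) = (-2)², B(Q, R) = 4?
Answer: 170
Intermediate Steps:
w(j) = 4
O = 17/3 (O = 51*(⅑) = 17/3 ≈ 5.6667)
X(t) = 10 + 5*t (X(t) = (2 + t)*5 = 10 + 5*t)
O*X(w(B(-4, -5))) = 17*(10 + 5*4)/3 = 17*(10 + 20)/3 = (17/3)*30 = 170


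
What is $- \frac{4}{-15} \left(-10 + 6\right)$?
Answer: $- \frac{16}{15} \approx -1.0667$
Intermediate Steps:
$- \frac{4}{-15} \left(-10 + 6\right) = \left(-4\right) \left(- \frac{1}{15}\right) \left(-4\right) = \frac{4}{15} \left(-4\right) = - \frac{16}{15}$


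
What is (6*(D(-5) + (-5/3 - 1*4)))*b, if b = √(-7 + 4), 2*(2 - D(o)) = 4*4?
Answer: -70*I*√3 ≈ -121.24*I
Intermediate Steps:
D(o) = -6 (D(o) = 2 - 2*4 = 2 - ½*16 = 2 - 8 = -6)
b = I*√3 (b = √(-3) = I*√3 ≈ 1.732*I)
(6*(D(-5) + (-5/3 - 1*4)))*b = (6*(-6 + (-5/3 - 1*4)))*(I*√3) = (6*(-6 + (-5*⅓ - 4)))*(I*√3) = (6*(-6 + (-5/3 - 4)))*(I*√3) = (6*(-6 - 17/3))*(I*√3) = (6*(-35/3))*(I*√3) = -70*I*√3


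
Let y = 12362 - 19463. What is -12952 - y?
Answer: -5851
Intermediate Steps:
y = -7101
-12952 - y = -12952 - 1*(-7101) = -12952 + 7101 = -5851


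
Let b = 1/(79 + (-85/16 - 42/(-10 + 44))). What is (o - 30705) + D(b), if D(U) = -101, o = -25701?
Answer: -56507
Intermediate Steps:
b = 272/19707 (b = 1/(79 + (-85*1/16 - 42/34)) = 1/(79 + (-85/16 - 42*1/34)) = 1/(79 + (-85/16 - 21/17)) = 1/(79 - 1781/272) = 1/(19707/272) = 272/19707 ≈ 0.013802)
(o - 30705) + D(b) = (-25701 - 30705) - 101 = -56406 - 101 = -56507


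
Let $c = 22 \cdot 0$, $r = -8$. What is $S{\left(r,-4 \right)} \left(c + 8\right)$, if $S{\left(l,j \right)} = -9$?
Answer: $-72$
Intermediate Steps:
$c = 0$
$S{\left(r,-4 \right)} \left(c + 8\right) = - 9 \left(0 + 8\right) = \left(-9\right) 8 = -72$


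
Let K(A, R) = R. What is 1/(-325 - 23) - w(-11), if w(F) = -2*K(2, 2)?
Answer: 1391/348 ≈ 3.9971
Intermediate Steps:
w(F) = -4 (w(F) = -2*2 = -4)
1/(-325 - 23) - w(-11) = 1/(-325 - 23) - 1*(-4) = 1/(-348) + 4 = -1/348 + 4 = 1391/348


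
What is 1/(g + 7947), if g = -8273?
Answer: -1/326 ≈ -0.0030675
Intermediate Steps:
1/(g + 7947) = 1/(-8273 + 7947) = 1/(-326) = -1/326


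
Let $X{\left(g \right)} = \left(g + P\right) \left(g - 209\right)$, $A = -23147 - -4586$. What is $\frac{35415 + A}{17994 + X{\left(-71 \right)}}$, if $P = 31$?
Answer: $\frac{8427}{14597} \approx 0.57731$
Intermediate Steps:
$A = -18561$ ($A = -23147 + 4586 = -18561$)
$X{\left(g \right)} = \left(-209 + g\right) \left(31 + g\right)$ ($X{\left(g \right)} = \left(g + 31\right) \left(g - 209\right) = \left(31 + g\right) \left(-209 + g\right) = \left(-209 + g\right) \left(31 + g\right)$)
$\frac{35415 + A}{17994 + X{\left(-71 \right)}} = \frac{35415 - 18561}{17994 - \left(-6159 - 5041\right)} = \frac{16854}{17994 + \left(-6479 + 5041 + 12638\right)} = \frac{16854}{17994 + 11200} = \frac{16854}{29194} = 16854 \cdot \frac{1}{29194} = \frac{8427}{14597}$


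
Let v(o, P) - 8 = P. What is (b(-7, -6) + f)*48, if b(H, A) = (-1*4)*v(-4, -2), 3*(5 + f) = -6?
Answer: -1488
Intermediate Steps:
v(o, P) = 8 + P
f = -7 (f = -5 + (⅓)*(-6) = -5 - 2 = -7)
b(H, A) = -24 (b(H, A) = (-1*4)*(8 - 2) = -4*6 = -24)
(b(-7, -6) + f)*48 = (-24 - 7)*48 = -31*48 = -1488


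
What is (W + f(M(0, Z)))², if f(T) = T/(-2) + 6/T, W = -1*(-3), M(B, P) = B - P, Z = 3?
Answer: 25/4 ≈ 6.2500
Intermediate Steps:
W = 3
f(T) = 6/T - T/2 (f(T) = T*(-½) + 6/T = -T/2 + 6/T = 6/T - T/2)
(W + f(M(0, Z)))² = (3 + (6/(0 - 1*3) - (0 - 1*3)/2))² = (3 + (6/(0 - 3) - (0 - 3)/2))² = (3 + (6/(-3) - ½*(-3)))² = (3 + (6*(-⅓) + 3/2))² = (3 + (-2 + 3/2))² = (3 - ½)² = (5/2)² = 25/4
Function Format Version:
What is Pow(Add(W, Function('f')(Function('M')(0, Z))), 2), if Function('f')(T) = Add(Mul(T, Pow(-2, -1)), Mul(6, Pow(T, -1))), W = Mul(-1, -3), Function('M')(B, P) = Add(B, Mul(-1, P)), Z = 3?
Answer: Rational(25, 4) ≈ 6.2500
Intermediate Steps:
W = 3
Function('f')(T) = Add(Mul(6, Pow(T, -1)), Mul(Rational(-1, 2), T)) (Function('f')(T) = Add(Mul(T, Rational(-1, 2)), Mul(6, Pow(T, -1))) = Add(Mul(Rational(-1, 2), T), Mul(6, Pow(T, -1))) = Add(Mul(6, Pow(T, -1)), Mul(Rational(-1, 2), T)))
Pow(Add(W, Function('f')(Function('M')(0, Z))), 2) = Pow(Add(3, Add(Mul(6, Pow(Add(0, Mul(-1, 3)), -1)), Mul(Rational(-1, 2), Add(0, Mul(-1, 3))))), 2) = Pow(Add(3, Add(Mul(6, Pow(Add(0, -3), -1)), Mul(Rational(-1, 2), Add(0, -3)))), 2) = Pow(Add(3, Add(Mul(6, Pow(-3, -1)), Mul(Rational(-1, 2), -3))), 2) = Pow(Add(3, Add(Mul(6, Rational(-1, 3)), Rational(3, 2))), 2) = Pow(Add(3, Add(-2, Rational(3, 2))), 2) = Pow(Add(3, Rational(-1, 2)), 2) = Pow(Rational(5, 2), 2) = Rational(25, 4)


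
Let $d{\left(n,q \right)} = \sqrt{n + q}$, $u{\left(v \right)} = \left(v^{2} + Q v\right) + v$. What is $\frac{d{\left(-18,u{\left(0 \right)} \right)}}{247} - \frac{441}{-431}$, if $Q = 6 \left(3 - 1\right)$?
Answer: $\frac{441}{431} + \frac{3 i \sqrt{2}}{247} \approx 1.0232 + 0.017177 i$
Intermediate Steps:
$Q = 12$ ($Q = 6 \cdot 2 = 12$)
$u{\left(v \right)} = v^{2} + 13 v$ ($u{\left(v \right)} = \left(v^{2} + 12 v\right) + v = v^{2} + 13 v$)
$\frac{d{\left(-18,u{\left(0 \right)} \right)}}{247} - \frac{441}{-431} = \frac{\sqrt{-18 + 0 \left(13 + 0\right)}}{247} - \frac{441}{-431} = \sqrt{-18 + 0 \cdot 13} \cdot \frac{1}{247} - - \frac{441}{431} = \sqrt{-18 + 0} \cdot \frac{1}{247} + \frac{441}{431} = \sqrt{-18} \cdot \frac{1}{247} + \frac{441}{431} = 3 i \sqrt{2} \cdot \frac{1}{247} + \frac{441}{431} = \frac{3 i \sqrt{2}}{247} + \frac{441}{431} = \frac{441}{431} + \frac{3 i \sqrt{2}}{247}$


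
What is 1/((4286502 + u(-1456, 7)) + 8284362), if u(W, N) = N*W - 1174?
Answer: 1/12559498 ≈ 7.9621e-8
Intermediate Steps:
u(W, N) = -1174 + N*W
1/((4286502 + u(-1456, 7)) + 8284362) = 1/((4286502 + (-1174 + 7*(-1456))) + 8284362) = 1/((4286502 + (-1174 - 10192)) + 8284362) = 1/((4286502 - 11366) + 8284362) = 1/(4275136 + 8284362) = 1/12559498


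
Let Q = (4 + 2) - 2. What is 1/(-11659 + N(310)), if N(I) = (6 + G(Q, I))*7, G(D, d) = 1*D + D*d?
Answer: -1/2909 ≈ -0.00034376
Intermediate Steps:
Q = 4 (Q = 6 - 2 = 4)
G(D, d) = D + D*d
N(I) = 70 + 28*I (N(I) = (6 + 4*(1 + I))*7 = (6 + (4 + 4*I))*7 = (10 + 4*I)*7 = 70 + 28*I)
1/(-11659 + N(310)) = 1/(-11659 + (70 + 28*310)) = 1/(-11659 + (70 + 8680)) = 1/(-11659 + 8750) = 1/(-2909) = -1/2909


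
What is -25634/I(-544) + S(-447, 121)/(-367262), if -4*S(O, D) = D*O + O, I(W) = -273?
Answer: 2688763475/28646436 ≈ 93.860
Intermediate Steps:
S(O, D) = -O/4 - D*O/4 (S(O, D) = -(D*O + O)/4 = -(O + D*O)/4 = -O/4 - D*O/4)
-25634/I(-544) + S(-447, 121)/(-367262) = -25634/(-273) - ¼*(-447)*(1 + 121)/(-367262) = -25634*(-1/273) - ¼*(-447)*122*(-1/367262) = 3662/39 + (27267/2)*(-1/367262) = 3662/39 - 27267/734524 = 2688763475/28646436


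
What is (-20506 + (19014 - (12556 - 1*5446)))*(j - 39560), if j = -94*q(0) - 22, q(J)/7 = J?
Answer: 340484364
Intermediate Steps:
q(J) = 7*J
j = -22 (j = -658*0 - 22 = -94*0 - 22 = 0 - 22 = -22)
(-20506 + (19014 - (12556 - 1*5446)))*(j - 39560) = (-20506 + (19014 - (12556 - 1*5446)))*(-22 - 39560) = (-20506 + (19014 - (12556 - 5446)))*(-39582) = (-20506 + (19014 - 1*7110))*(-39582) = (-20506 + (19014 - 7110))*(-39582) = (-20506 + 11904)*(-39582) = -8602*(-39582) = 340484364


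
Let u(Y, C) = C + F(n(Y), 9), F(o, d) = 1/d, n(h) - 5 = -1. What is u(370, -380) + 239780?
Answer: 2154601/9 ≈ 2.3940e+5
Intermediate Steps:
n(h) = 4 (n(h) = 5 - 1 = 4)
u(Y, C) = ⅑ + C (u(Y, C) = C + 1/9 = C + ⅑ = ⅑ + C)
u(370, -380) + 239780 = (⅑ - 380) + 239780 = -3419/9 + 239780 = 2154601/9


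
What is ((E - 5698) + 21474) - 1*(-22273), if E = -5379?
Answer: 32670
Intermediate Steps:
((E - 5698) + 21474) - 1*(-22273) = ((-5379 - 5698) + 21474) - 1*(-22273) = (-11077 + 21474) + 22273 = 10397 + 22273 = 32670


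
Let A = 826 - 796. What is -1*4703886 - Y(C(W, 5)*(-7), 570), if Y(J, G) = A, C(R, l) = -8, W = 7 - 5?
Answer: -4703916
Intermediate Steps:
W = 2
A = 30
Y(J, G) = 30
-1*4703886 - Y(C(W, 5)*(-7), 570) = -1*4703886 - 1*30 = -4703886 - 30 = -4703916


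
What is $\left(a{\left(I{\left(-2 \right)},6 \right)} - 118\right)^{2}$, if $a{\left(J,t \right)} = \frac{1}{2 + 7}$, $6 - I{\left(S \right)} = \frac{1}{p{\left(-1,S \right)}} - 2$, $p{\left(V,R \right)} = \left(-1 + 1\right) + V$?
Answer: $\frac{1125721}{81} \approx 13898.0$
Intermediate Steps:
$p{\left(V,R \right)} = V$ ($p{\left(V,R \right)} = 0 + V = V$)
$I{\left(S \right)} = 9$ ($I{\left(S \right)} = 6 - \left(\frac{1}{-1} - 2\right) = 6 - \left(-1 - 2\right) = 6 - -3 = 6 + 3 = 9$)
$a{\left(J,t \right)} = \frac{1}{9}$
$\left(a{\left(I{\left(-2 \right)},6 \right)} - 118\right)^{2} = \left(\frac{1}{9} - 118\right)^{2} = \left(- \frac{1061}{9}\right)^{2} = \frac{1125721}{81}$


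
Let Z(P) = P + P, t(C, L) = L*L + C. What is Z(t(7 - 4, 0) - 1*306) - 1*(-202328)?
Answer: 201722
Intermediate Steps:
t(C, L) = C + L² (t(C, L) = L² + C = C + L²)
Z(P) = 2*P
Z(t(7 - 4, 0) - 1*306) - 1*(-202328) = 2*(((7 - 4) + 0²) - 1*306) - 1*(-202328) = 2*((3 + 0) - 306) + 202328 = 2*(3 - 306) + 202328 = 2*(-303) + 202328 = -606 + 202328 = 201722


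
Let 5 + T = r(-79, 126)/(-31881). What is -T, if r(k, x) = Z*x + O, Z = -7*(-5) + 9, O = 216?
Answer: 55055/10627 ≈ 5.1807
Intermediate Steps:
Z = 44 (Z = 35 + 9 = 44)
r(k, x) = 216 + 44*x (r(k, x) = 44*x + 216 = 216 + 44*x)
T = -55055/10627 (T = -5 + (216 + 44*126)/(-31881) = -5 + (216 + 5544)*(-1/31881) = -5 + 5760*(-1/31881) = -5 - 1920/10627 = -55055/10627 ≈ -5.1807)
-T = -1*(-55055/10627) = 55055/10627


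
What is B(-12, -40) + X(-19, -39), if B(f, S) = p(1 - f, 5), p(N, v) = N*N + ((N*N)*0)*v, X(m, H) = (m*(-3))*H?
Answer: -2054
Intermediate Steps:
X(m, H) = -3*H*m (X(m, H) = (-3*m)*H = -3*H*m)
p(N, v) = N² (p(N, v) = N² + (N²*0)*v = N² + 0*v = N² + 0 = N²)
B(f, S) = (1 - f)²
B(-12, -40) + X(-19, -39) = (-1 - 12)² - 3*(-39)*(-19) = (-13)² - 2223 = 169 - 2223 = -2054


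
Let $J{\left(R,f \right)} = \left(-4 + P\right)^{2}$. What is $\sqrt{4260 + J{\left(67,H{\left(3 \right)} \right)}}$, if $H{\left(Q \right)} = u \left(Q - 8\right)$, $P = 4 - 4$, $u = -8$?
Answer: $2 \sqrt{1069} \approx 65.391$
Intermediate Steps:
$P = 0$
$H{\left(Q \right)} = 64 - 8 Q$ ($H{\left(Q \right)} = - 8 \left(Q - 8\right) = - 8 \left(-8 + Q\right) = 64 - 8 Q$)
$J{\left(R,f \right)} = 16$ ($J{\left(R,f \right)} = \left(-4 + 0\right)^{2} = \left(-4\right)^{2} = 16$)
$\sqrt{4260 + J{\left(67,H{\left(3 \right)} \right)}} = \sqrt{4260 + 16} = \sqrt{4276} = 2 \sqrt{1069}$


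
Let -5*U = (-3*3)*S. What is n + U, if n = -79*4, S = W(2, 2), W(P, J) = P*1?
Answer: -1562/5 ≈ -312.40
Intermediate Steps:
W(P, J) = P
S = 2
U = 18/5 (U = -(-3*3)*2/5 = -(-9)*2/5 = -⅕*(-18) = 18/5 ≈ 3.6000)
n = -316
n + U = -316 + 18/5 = -1562/5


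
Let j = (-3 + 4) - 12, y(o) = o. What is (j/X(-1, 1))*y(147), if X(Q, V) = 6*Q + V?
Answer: 1617/5 ≈ 323.40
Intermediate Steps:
X(Q, V) = V + 6*Q
j = -11 (j = 1 - 12 = -11)
(j/X(-1, 1))*y(147) = -11/(1 + 6*(-1))*147 = -11/(1 - 6)*147 = -11/(-5)*147 = -11*(-1/5)*147 = (11/5)*147 = 1617/5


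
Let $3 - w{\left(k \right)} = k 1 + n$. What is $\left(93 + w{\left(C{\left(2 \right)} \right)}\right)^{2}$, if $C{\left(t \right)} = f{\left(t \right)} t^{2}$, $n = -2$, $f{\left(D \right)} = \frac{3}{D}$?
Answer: $8464$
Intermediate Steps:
$C{\left(t \right)} = 3 t$ ($C{\left(t \right)} = \frac{3}{t} t^{2} = 3 t$)
$w{\left(k \right)} = 5 - k$ ($w{\left(k \right)} = 3 - \left(k 1 - 2\right) = 3 - \left(k - 2\right) = 3 - \left(-2 + k\right) = 5 - k$)
$\left(93 + w{\left(C{\left(2 \right)} \right)}\right)^{2} = \left(93 + \left(5 - 3 \cdot 2\right)\right)^{2} = \left(93 + \left(5 - 6\right)\right)^{2} = \left(93 - 1\right)^{2} = 92^{2} = 8464$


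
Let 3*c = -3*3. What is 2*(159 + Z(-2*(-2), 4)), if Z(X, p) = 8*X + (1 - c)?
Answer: 390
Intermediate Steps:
c = -3 (c = (-3*3)/3 = (⅓)*(-9) = -3)
Z(X, p) = 4 + 8*X (Z(X, p) = 8*X + (1 - 1*(-3)) = 8*X + (1 + 3) = 8*X + 4 = 4 + 8*X)
2*(159 + Z(-2*(-2), 4)) = 2*(159 + (4 + 8*(-2*(-2)))) = 2*(159 + (4 + 8*4)) = 2*(159 + (4 + 32)) = 2*(159 + 36) = 2*195 = 390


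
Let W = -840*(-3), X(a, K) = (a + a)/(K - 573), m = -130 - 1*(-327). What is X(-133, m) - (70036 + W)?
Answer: -13640395/188 ≈ -72555.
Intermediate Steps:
m = 197 (m = -130 + 327 = 197)
X(a, K) = 2*a/(-573 + K) (X(a, K) = (2*a)/(-573 + K) = 2*a/(-573 + K))
W = 2520
X(-133, m) - (70036 + W) = 2*(-133)/(-573 + 197) - (70036 + 2520) = 2*(-133)/(-376) - 1*72556 = 2*(-133)*(-1/376) - 72556 = 133/188 - 72556 = -13640395/188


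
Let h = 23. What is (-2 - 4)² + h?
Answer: 59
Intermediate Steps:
(-2 - 4)² + h = (-2 - 4)² + 23 = (-6)² + 23 = 36 + 23 = 59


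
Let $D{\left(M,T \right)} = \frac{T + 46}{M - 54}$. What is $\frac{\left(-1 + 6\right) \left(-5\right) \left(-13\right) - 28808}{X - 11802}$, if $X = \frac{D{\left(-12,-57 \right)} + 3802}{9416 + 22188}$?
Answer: $\frac{771580056}{319702805} \approx 2.4134$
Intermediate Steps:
$D{\left(M,T \right)} = \frac{46 + T}{-54 + M}$
$X = \frac{22813}{189624}$ ($X = \frac{\frac{46 - 57}{-54 - 12} + 3802}{9416 + 22188} = \frac{\frac{1}{-66} \left(-11\right) + 3802}{31604} = \left(\left(- \frac{1}{66}\right) \left(-11\right) + 3802\right) \frac{1}{31604} = \left(\frac{1}{6} + 3802\right) \frac{1}{31604} = \frac{22813}{6} \cdot \frac{1}{31604} = \frac{22813}{189624} \approx 0.12031$)
$\frac{\left(-1 + 6\right) \left(-5\right) \left(-13\right) - 28808}{X - 11802} = \frac{\left(-1 + 6\right) \left(-5\right) \left(-13\right) - 28808}{\frac{22813}{189624} - 11802} = \frac{5 \left(-5\right) \left(-13\right) - 28808}{- \frac{2237919635}{189624}} = \left(\left(-25\right) \left(-13\right) - 28808\right) \left(- \frac{189624}{2237919635}\right) = \left(325 - 28808\right) \left(- \frac{189624}{2237919635}\right) = \left(-28483\right) \left(- \frac{189624}{2237919635}\right) = \frac{771580056}{319702805}$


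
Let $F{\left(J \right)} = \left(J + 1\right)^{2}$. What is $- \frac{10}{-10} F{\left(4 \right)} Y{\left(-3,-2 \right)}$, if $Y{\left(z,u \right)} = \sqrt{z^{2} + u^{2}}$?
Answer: $25 \sqrt{13} \approx 90.139$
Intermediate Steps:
$F{\left(J \right)} = \left(1 + J\right)^{2}$
$Y{\left(z,u \right)} = \sqrt{u^{2} + z^{2}}$
$- \frac{10}{-10} F{\left(4 \right)} Y{\left(-3,-2 \right)} = - \frac{10}{-10} \left(1 + 4\right)^{2} \sqrt{\left(-2\right)^{2} + \left(-3\right)^{2}} = \left(-10\right) \left(- \frac{1}{10}\right) 5^{2} \sqrt{4 + 9} = 1 \cdot 25 \sqrt{13} = 25 \sqrt{13}$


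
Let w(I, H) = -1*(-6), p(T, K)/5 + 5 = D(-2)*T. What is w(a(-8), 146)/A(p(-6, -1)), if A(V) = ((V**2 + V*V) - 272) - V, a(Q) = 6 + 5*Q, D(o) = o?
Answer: 6/2143 ≈ 0.0027998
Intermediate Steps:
p(T, K) = -25 - 10*T (p(T, K) = -25 + 5*(-2*T) = -25 - 10*T)
w(I, H) = 6
A(V) = -272 - V + 2*V**2 (A(V) = ((V**2 + V**2) - 272) - V = (2*V**2 - 272) - V = (-272 + 2*V**2) - V = -272 - V + 2*V**2)
w(a(-8), 146)/A(p(-6, -1)) = 6/(-272 - (-25 - 10*(-6)) + 2*(-25 - 10*(-6))**2) = 6/(-272 - (-25 + 60) + 2*(-25 + 60)**2) = 6/(-272 - 1*35 + 2*35**2) = 6/(-272 - 35 + 2*1225) = 6/(-272 - 35 + 2450) = 6/2143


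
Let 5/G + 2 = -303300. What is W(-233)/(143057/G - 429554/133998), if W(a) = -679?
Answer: 227461605/2907051383937671 ≈ 7.8245e-8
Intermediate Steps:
G = -5/303302 (G = 5/(-2 - 303300) = 5/(-303302) = 5*(-1/303302) = -5/303302 ≈ -1.6485e-5)
W(-233)/(143057/G - 429554/133998) = -679/(143057/(-5/303302) - 429554/133998) = -679/(143057*(-303302/5) - 429554*1/133998) = -679/(-43389474214/5 - 214777/66999) = -679/(-2907051383937671/334995) = -679*(-334995/2907051383937671) = 227461605/2907051383937671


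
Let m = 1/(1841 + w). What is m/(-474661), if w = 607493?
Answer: -1/289227085774 ≈ -3.4575e-12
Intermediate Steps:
m = 1/609334 (m = 1/(1841 + 607493) = 1/609334 ≈ 1.6411e-6)
m/(-474661) = (1/609334)/(-474661) = (1/609334)*(-1/474661) = -1/289227085774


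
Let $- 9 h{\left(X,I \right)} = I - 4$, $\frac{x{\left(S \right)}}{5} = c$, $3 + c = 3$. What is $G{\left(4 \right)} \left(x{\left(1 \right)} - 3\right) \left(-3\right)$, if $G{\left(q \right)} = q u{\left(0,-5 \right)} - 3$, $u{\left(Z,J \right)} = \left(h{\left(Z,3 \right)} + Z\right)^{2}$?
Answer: $- \frac{239}{9} \approx -26.556$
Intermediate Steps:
$c = 0$ ($c = -3 + 3 = 0$)
$x{\left(S \right)} = 0$ ($x{\left(S \right)} = 5 \cdot 0 = 0$)
$h{\left(X,I \right)} = \frac{4}{9} - \frac{I}{9}$ ($h{\left(X,I \right)} = - \frac{I - 4}{9} = - \frac{-4 + I}{9} = \frac{4}{9} - \frac{I}{9}$)
$u{\left(Z,J \right)} = \left(\frac{1}{9} + Z\right)^{2}$ ($u{\left(Z,J \right)} = \left(\left(\frac{4}{9} - \frac{1}{3}\right) + Z\right)^{2} = \left(\frac{1}{9} + Z\right)^{2}$)
$G{\left(q \right)} = -3 + \frac{q}{81}$ ($G{\left(q \right)} = q \frac{\left(1 + 9 \cdot 0\right)^{2}}{81} - 3 = q \frac{\left(1 + 0\right)^{2}}{81} - 3 = q \frac{1^{2}}{81} - 3 = q \frac{1}{81} \cdot 1 - 3 = q \frac{1}{81} - 3 = \frac{q}{81} - 3 = -3 + \frac{q}{81}$)
$G{\left(4 \right)} \left(x{\left(1 \right)} - 3\right) \left(-3\right) = \left(-3 + \frac{1}{81} \cdot 4\right) \left(0 - 3\right) \left(-3\right) = \left(-3 + \frac{4}{81}\right) \left(\left(-3\right) \left(-3\right)\right) = \left(- \frac{239}{81}\right) 9 = - \frac{239}{9}$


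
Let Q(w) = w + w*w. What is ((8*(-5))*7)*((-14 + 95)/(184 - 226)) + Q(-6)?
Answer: 570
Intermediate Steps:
Q(w) = w + w**2
((8*(-5))*7)*((-14 + 95)/(184 - 226)) + Q(-6) = ((8*(-5))*7)*((-14 + 95)/(184 - 226)) - 6*(1 - 6) = (-40*7)*(81/(-42)) - 6*(-5) = -22680*(-1)/42 + 30 = -280*(-27/14) + 30 = 540 + 30 = 570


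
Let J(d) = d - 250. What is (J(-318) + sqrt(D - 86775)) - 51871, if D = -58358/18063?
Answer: -52439 + I*sqrt(349546965809)/2007 ≈ -52439.0 + 294.58*I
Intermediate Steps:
J(d) = -250 + d
D = -58358/18063 (D = -58358*1/18063 = -58358/18063 ≈ -3.2308)
(J(-318) + sqrt(D - 86775)) - 51871 = ((-250 - 318) + sqrt(-58358/18063 - 86775)) - 51871 = (-568 + sqrt(-1567475183/18063)) - 51871 = (-568 + I*sqrt(349546965809)/2007) - 51871 = -52439 + I*sqrt(349546965809)/2007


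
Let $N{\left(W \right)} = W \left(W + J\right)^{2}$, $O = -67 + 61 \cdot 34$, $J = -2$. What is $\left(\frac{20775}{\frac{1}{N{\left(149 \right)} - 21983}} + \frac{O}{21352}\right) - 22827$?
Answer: $\frac{1418485948752303}{21352} \approx 6.6433 \cdot 10^{10}$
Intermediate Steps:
$O = 2007$ ($O = -67 + 2074 = 2007$)
$N{\left(W \right)} = W \left(-2 + W\right)^{2}$ ($N{\left(W \right)} = W \left(W - 2\right)^{2} = W \left(-2 + W\right)^{2}$)
$\left(\frac{20775}{\frac{1}{N{\left(149 \right)} - 21983}} + \frac{O}{21352}\right) - 22827 = \left(\frac{20775}{\frac{1}{149 \left(-2 + 149\right)^{2} - 21983}} + \frac{2007}{21352}\right) - 22827 = \left(\frac{20775}{\frac{1}{149 \cdot 147^{2} - 21983}} + 2007 \cdot \frac{1}{21352}\right) - 22827 = \left(\frac{20775}{\frac{1}{149 \cdot 21609 - 21983}} + \frac{2007}{21352}\right) - 22827 = \left(\frac{20775}{\frac{1}{3219741 - 21983}} + \frac{2007}{21352}\right) - 22827 = \left(\frac{20775}{\frac{1}{3197758}} + \frac{2007}{21352}\right) - 22827 = \left(20775 \frac{1}{\frac{1}{3197758}} + \frac{2007}{21352}\right) - 22827 = \left(20775 \cdot 3197758 + \frac{2007}{21352}\right) - 22827 = \left(66433422450 + \frac{2007}{21352}\right) - 22827 = \frac{1418486436154407}{21352} - 22827 = \frac{1418485948752303}{21352}$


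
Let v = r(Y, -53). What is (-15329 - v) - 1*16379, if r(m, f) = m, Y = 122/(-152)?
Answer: -2409747/76 ≈ -31707.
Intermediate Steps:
Y = -61/76 (Y = 122*(-1/152) = -61/76 ≈ -0.80263)
v = -61/76 ≈ -0.80263
(-15329 - v) - 1*16379 = (-15329 - 1*(-61/76)) - 1*16379 = (-15329 + 61/76) - 16379 = -1164943/76 - 16379 = -2409747/76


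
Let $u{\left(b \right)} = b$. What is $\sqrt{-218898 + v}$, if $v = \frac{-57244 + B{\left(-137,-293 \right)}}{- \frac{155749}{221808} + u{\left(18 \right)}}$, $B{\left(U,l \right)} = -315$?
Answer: $\frac{i \sqrt{3271381095230424690}}{3836795} \approx 471.41 i$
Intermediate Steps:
$v = - \frac{12767046672}{3836795}$ ($v = \frac{-57244 - 315}{- \frac{155749}{221808} + 18} = - \frac{57559}{\left(-155749\right) \frac{1}{221808} + 18} = - \frac{57559}{- \frac{155749}{221808} + 18} = - \frac{57559}{\frac{3836795}{221808}} = \left(-57559\right) \frac{221808}{3836795} = - \frac{12767046672}{3836795} \approx -3327.5$)
$\sqrt{-218898 + v} = \sqrt{-218898 - \frac{12767046672}{3836795}} = \sqrt{- \frac{852633798582}{3836795}} = \frac{i \sqrt{3271381095230424690}}{3836795}$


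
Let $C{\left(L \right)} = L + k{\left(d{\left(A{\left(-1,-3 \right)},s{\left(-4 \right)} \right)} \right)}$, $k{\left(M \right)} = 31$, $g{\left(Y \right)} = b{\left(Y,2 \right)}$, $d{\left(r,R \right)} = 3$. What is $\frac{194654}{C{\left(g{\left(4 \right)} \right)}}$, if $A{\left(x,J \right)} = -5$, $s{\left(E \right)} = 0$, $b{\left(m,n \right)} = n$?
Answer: $\frac{194654}{33} \approx 5898.6$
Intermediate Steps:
$g{\left(Y \right)} = 2$
$C{\left(L \right)} = 31 + L$ ($C{\left(L \right)} = L + 31 = 31 + L$)
$\frac{194654}{C{\left(g{\left(4 \right)} \right)}} = \frac{194654}{31 + 2} = \frac{194654}{33}$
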